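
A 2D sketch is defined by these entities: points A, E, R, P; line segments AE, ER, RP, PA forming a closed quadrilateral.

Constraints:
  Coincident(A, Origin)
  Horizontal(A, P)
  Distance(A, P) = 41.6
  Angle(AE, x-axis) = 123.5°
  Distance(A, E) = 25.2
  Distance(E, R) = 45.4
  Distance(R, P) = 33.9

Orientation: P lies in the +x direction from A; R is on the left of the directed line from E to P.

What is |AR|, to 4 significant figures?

43.91

Checks: |ER| = 45.40 ✓; |RP| = 33.90 ✓.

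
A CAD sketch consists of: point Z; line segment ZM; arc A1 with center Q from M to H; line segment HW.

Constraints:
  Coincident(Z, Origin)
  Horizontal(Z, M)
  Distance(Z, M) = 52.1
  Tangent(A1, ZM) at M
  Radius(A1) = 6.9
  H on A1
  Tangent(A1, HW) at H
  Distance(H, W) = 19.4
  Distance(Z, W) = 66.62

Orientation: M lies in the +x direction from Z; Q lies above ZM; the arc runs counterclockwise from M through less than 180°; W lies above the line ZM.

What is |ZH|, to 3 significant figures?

59.2

Checks: Z.y = 0.00, M.y = 0.00 ✓; |QH| = 6.900 ✓; ∠(QH, HW) = 90.00° ✓; |HW| = 19.40 ✓; |ZW| = 66.62 ✓.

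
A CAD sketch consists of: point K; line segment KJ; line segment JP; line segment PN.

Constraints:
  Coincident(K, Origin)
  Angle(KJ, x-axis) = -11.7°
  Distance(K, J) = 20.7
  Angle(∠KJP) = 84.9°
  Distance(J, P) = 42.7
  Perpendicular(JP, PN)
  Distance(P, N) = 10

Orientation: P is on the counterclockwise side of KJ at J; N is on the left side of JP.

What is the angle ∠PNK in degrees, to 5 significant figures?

104.57°

K is at the origin; KJ runs at -11.7° with length 20.7, so J = 20.7·(cos -11.7°, sin -11.7°) = (20.270, -4.1977). ∠KJP = 84.9°, so JP runs at -11.7° + (180° − 84.9°) = 83.400° from the x-axis; with |JP| = 42.7, P = J + 42.7·(cos 83.400°, sin 83.400°) = (25.178, 38.219). JP is perpendicular to PN; with |PN| = 10.0 on the left of JP, N = P + 10.0·(-0.99337, 0.11494) = (15.244, 39.369). Then cos ∠PNK = NP·NK / (|NP||NK|), giving 104.57°.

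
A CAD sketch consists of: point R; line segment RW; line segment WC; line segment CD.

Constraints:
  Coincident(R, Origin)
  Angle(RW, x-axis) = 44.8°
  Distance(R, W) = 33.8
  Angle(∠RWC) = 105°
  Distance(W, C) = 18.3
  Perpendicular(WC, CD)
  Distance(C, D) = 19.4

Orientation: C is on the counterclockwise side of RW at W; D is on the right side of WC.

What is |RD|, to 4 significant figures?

58.66

R is at the origin; RW runs at 44.8° with length 33.8, so W = 33.8·(cos 44.8°, sin 44.8°) = (23.98, 23.82). ∠RWC = 105.0°, so WC runs at 44.8° + (180° − 105.0°) = 119.8° from the x-axis; with |WC| = 18.3, C = W + 18.3·(cos 119.8°, sin 119.8°) = (14.89, 39.70). WC ⟂ CD; with |CD| = 19.4 on the right of WC, D = C + 19.4·(0.8678, 0.4970) = (31.72, 49.34). Then |RD| = |D − R| = 58.66.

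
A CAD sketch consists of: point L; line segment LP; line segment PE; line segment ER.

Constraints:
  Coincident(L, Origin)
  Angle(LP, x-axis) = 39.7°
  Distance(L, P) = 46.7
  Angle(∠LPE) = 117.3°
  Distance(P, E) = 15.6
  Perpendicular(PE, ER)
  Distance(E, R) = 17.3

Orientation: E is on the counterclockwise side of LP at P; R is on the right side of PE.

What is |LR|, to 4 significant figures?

69.48

L is at the origin; LP runs at 39.7° with length 46.7, so P = 46.7·(cos 39.7°, sin 39.7°) = (35.93, 29.83). ∠LPE = 117.3°, so PE runs at 39.7° + (180° − 117.3°) = 102.4° from the x-axis; with |PE| = 15.6, E = P + 15.6·(cos 102.4°, sin 102.4°) = (32.58, 45.07). PE ⟂ ER; with |ER| = 17.3 on the right of PE, R = E + 17.3·(0.9767, 0.2147) = (49.48, 48.78). Then |LR| = |R − L| = 69.48.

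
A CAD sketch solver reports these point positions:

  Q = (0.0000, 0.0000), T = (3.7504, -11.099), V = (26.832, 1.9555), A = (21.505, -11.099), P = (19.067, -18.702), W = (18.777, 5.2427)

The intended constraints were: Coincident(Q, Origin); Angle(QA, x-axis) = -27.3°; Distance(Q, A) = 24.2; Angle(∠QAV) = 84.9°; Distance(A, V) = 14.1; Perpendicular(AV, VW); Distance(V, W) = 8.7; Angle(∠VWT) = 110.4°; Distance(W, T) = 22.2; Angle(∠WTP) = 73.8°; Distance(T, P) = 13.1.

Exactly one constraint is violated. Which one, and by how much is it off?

Distance(T, P) = 13.1 — off by 4.00.

Q = (0.00, 0.00) ✓; QA at -27.30° ✓; |QA| = 24.20 ✓; ∠QAV = 84.90° ✓; |AV| = 14.10 ✓; ∠(AV, VW) = 90.00° ✓; |VW| = 8.700 ✓; ∠VWT = 110.4° ✓; |WT| = 22.20 ✓; ∠WTP = 73.80° ✓; |TP| = 17.10 ✗.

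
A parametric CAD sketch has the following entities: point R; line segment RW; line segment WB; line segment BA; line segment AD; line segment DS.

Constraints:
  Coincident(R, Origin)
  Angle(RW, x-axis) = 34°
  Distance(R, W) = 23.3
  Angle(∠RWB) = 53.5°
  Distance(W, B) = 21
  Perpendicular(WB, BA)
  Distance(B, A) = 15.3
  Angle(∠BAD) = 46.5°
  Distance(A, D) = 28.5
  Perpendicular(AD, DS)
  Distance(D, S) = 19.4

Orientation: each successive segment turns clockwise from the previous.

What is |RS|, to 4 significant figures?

37.12

R is at the origin; RW runs at 34.0° with length 23.3, so W = (19.32, 13.03). ∠RWB = 53.5° gives WB at -92.50° from the x-axis; with |WB| = 21.0, B = (18.40, -7.951). WB ⟂ BA, so BA runs at 177.5°; with |BA| = 15.3, A = (3.115, -7.283). ∠BAD = 46.5° gives AD at 44.00° from the x-axis; with |AD| = 28.5, D = (23.62, 12.51). AD is perpendicular to DS, so DS runs at -46.00°; with |DS| = 19.4, S = (37.09, -1.441). Then |RS| = |S − R| = 37.12.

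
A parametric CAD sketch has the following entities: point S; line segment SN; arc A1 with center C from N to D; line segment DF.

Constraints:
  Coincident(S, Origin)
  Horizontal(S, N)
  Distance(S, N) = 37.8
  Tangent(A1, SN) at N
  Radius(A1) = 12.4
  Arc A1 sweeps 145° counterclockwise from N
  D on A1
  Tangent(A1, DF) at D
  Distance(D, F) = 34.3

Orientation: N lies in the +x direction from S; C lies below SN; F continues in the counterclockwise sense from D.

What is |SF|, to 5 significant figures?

72.382

S is at the origin; SN is horizontal with |SN| = 37.8 and N on the +x side, so N = (37.800, 0.0000). Tangency of A1 to SN means the radius CN is perpendicular to SN, so C = N + (0, -12.4) = (37.800, -12.400). On A1, N sits at bearing 90° from C; a 145° counterclockwise sweep puts D at bearing 235°, so D = C + 12.4·(cos 235°, sin 235°) = (30.688, -22.557). The tangent condition forces CD to be normal to DF, so DF runs along (−sin 235°, cos 235°); with |DF| = 34.3, F = (58.785, -42.231). Then |SF| = |F − S| = 72.382.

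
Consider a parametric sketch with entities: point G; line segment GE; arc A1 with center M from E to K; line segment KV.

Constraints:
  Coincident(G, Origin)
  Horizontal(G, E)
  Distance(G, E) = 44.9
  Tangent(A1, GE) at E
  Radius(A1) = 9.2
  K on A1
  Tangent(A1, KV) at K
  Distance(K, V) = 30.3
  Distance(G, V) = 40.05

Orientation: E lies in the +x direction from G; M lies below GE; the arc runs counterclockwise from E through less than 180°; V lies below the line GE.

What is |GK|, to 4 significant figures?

36.98

Checks: |MK| = 9.200 ✓; ∠(MK, KV) = 90.00° ✓; |KV| = 30.30 ✓; |GV| = 40.05 ✓.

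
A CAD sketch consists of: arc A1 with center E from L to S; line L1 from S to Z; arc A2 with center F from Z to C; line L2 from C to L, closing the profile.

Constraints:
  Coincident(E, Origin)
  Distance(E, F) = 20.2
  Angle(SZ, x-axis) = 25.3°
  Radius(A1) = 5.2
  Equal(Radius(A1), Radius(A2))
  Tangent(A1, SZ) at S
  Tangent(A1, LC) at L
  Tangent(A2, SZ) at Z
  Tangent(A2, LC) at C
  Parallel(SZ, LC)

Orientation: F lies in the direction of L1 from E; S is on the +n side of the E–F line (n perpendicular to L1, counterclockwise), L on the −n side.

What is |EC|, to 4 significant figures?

20.86

The slot axis is L1's direction at 25.3°, so u = (cos 25.3°, sin 25.3°) = (0.9041, 0.4274) and n = (−sin 25.3°, cos 25.3°) = (-0.4274, 0.9041). E is at the origin and F lies 20.2 along u from E, so F = 20.2·u = (18.26, 8.633). Tangency of A1 to both parallel lines with radius 5.2 puts S and L at E ± 5.2·n: S = (-2.222, 4.701), L = (2.222, -4.701). Equal radii place Z and C the same way about F: Z = F + 5.2·n = (16.04, 13.33), C = F − 5.2·n = (20.48, 3.931). Then |EC| = |C − E| = 20.86.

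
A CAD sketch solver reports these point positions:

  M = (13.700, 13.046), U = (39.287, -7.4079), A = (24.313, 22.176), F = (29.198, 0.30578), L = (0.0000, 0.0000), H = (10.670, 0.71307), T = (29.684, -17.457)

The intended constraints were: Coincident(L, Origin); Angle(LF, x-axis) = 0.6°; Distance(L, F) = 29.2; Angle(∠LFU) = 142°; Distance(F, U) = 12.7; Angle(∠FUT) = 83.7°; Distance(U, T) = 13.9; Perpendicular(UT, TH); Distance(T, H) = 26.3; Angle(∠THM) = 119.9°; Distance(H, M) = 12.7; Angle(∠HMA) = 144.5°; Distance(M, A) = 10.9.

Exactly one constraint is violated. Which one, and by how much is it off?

Distance(M, A) = 10.9 — off by 3.10.

L = (0.00, 0.00) ✓; LF at 0.6000° ✓; |LF| = 29.20 ✓; ∠LFU = 142.0° ✓; |FU| = 12.70 ✓; ∠FUT = 83.70° ✓; |UT| = 13.90 ✓; ∠(UT, TH) = 90.00° ✓; |TH| = 26.30 ✓; ∠THM = 119.9° ✓; |HM| = 12.70 ✓; ∠HMA = 144.5° ✓; |MA| = 14.00 ✗.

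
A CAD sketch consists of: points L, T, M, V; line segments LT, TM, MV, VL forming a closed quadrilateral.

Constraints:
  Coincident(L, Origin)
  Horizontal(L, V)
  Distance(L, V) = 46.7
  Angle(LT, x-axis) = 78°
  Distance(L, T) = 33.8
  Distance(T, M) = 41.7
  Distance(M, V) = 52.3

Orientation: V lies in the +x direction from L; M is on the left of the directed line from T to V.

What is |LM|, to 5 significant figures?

68.334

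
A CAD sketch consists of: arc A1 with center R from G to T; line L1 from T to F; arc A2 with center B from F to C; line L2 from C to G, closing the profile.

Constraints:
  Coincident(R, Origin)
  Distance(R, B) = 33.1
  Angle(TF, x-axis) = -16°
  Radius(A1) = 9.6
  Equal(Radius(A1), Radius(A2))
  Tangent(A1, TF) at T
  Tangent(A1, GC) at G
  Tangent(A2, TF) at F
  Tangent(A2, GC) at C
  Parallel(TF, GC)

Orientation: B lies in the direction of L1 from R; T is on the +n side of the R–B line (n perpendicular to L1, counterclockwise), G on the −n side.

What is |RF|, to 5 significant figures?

34.464

The slot axis is L1's direction at -16.0°, so u = (cos -16.0°, sin -16.0°) = (0.96126, -0.27564) and n = (−sin -16.0°, cos -16.0°) = (0.27564, 0.96126). R is at the origin and B lies 33.1 along u from R, so B = 33.1·u = (31.818, -9.1236). Tangency of A1 to both parallel lines with radius 9.6 puts T and G at R ± 9.6·n: T = (2.6461, 9.2281), G = (-2.6461, -9.2281). Equal radii place F and C the same way about B: F = B + 9.6·n = (34.464, 0.10452), C = B − 9.6·n = (29.172, -18.352). Then |RF| = |F − R| = 34.464.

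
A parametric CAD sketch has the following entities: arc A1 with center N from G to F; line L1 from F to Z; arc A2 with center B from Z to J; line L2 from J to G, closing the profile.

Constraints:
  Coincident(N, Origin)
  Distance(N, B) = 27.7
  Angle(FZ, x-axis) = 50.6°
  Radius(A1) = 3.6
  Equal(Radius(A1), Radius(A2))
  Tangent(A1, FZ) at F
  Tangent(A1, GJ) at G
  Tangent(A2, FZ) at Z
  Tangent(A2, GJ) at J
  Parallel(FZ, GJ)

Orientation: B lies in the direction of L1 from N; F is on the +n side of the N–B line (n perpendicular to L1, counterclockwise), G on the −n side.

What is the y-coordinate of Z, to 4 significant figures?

23.69

Tangency of A1 to both parallel lines with radius 3.6 puts F and G at N ± 3.6·n: F = (-2.782, 2.285), G = (2.782, -2.285). Equal radii place Z and J the same way about B: Z = B + 3.6·n = (14.80, 23.69), J = B − 3.6·n = (20.36, 19.12). So Z.y = 23.69.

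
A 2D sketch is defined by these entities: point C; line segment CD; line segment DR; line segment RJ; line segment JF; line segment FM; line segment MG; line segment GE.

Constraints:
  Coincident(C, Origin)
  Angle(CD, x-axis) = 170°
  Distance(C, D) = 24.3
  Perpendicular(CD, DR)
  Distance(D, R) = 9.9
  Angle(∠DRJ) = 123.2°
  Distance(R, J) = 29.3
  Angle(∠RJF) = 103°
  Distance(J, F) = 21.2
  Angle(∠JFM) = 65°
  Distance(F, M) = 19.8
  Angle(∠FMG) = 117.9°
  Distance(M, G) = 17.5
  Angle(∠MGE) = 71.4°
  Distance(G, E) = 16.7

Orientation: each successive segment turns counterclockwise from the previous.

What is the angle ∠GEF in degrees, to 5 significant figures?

113.06°

C is at the origin; CD runs at 170.0° with length 24.3, so D = (-23.931, 4.2197). CD is perpendicular to DR, so DR runs at -100.00°; with |DR| = 9.9, R = (-25.650, -5.5299). ∠DRJ = 123.2° gives RJ at -43.200° from the x-axis; with |RJ| = 29.3, J = (-4.2912, -25.587). ∠RJF = 103.0° gives JF at 33.800° from the x-axis; with |JF| = 21.2, F = (13.326, -13.794). ∠JFM = 65.0° gives FM at 148.80° from the x-axis; with |FM| = 19.8, M = (-3.6105, -3.5368). ∠FMG = 117.9° gives MG at -149.10° from the x-axis; with |MG| = 17.5, G = (-18.627, -12.524). ∠MGE = 71.4° gives GE at -40.500° from the x-axis; with |GE| = 16.7, E = (-5.9279, -23.370). Then cos ∠GEF = EG·EF / (|EG||EF|), giving 113.06°.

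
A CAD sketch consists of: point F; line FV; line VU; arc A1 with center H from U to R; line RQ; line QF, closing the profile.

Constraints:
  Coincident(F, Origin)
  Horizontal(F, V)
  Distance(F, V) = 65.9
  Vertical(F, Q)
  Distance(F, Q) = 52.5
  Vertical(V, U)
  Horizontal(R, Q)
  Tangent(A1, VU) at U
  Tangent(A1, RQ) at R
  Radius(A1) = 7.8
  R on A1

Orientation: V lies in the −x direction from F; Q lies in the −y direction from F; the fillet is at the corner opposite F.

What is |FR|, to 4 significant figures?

78.31

F is at the origin; F and V share the same y with |FV| = 65.9 and V on the −x side, so V = (-65.90, 0.000). FQ is vertical with |FQ| = 52.5 and Q on the −y side, so Q = (0.000, -52.50). The virtual corner opposite F is at (-65.90, -52.50). Since A1 is tangent to VU there, HU ⟂ VU and A1 meets RQ tangentially, so HR is at right angles to RQ, with radius 7.8, so the center H sits 7.8 in from both sides at H = (-58.10, -44.70). That places the tangent points at U = (-65.90, -44.70) on VU and R = (-58.10, -52.50) on RQ. Then |FR| = |R − F| = 78.31.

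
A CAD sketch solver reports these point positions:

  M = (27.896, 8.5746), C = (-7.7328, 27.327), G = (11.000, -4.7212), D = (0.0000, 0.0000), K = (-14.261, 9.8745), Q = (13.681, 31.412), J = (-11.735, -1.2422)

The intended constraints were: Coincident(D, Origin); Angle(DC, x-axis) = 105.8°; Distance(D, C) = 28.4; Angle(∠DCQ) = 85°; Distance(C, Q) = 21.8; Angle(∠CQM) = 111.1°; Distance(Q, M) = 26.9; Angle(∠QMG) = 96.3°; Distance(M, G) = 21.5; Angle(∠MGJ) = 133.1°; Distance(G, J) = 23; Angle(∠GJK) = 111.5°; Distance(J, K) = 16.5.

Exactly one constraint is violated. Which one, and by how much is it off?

Distance(J, K) = 16.5 — off by 5.10.

D = (0.00, 0.00) ✓; DC at 105.8° ✓; |DC| = 28.40 ✓; ∠DCQ = 85.00° ✓; |CQ| = 21.80 ✓; ∠CQM = 111.1° ✓; |QM| = 26.90 ✓; ∠QMG = 96.30° ✓; |MG| = 21.50 ✓; ∠MGJ = 133.1° ✓; |GJ| = 23.00 ✓; ∠GJK = 111.5° ✓; |JK| = 11.40 ✗.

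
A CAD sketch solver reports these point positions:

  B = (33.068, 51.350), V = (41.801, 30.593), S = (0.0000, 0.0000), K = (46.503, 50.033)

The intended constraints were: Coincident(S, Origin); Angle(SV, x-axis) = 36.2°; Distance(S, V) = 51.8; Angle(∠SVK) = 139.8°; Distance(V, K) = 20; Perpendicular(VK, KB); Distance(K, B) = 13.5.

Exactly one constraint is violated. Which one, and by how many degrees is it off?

Perpendicular(VK, KB) — off by 8.00°.

S = (0.00, 0.00) ✓; SV at 36.20° ✓; |SV| = 51.80 ✓; ∠SVK = 139.8° ✓; |VK| = 20.00 ✓; ∠(VK, KB) = 98.00° ✗; |KB| = 13.50 ✓.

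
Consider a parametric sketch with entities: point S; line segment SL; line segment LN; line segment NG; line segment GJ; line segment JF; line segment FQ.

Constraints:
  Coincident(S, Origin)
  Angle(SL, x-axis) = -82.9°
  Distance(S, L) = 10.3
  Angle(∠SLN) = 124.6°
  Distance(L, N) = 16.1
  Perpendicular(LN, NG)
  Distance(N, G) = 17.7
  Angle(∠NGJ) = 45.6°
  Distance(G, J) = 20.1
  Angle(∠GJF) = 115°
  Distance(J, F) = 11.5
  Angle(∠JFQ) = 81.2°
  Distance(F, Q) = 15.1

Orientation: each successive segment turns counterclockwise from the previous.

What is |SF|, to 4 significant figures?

19.40

S is at the origin; SL runs at -82.9° with length 10.3, so L = (1.273, -10.22). ∠SLN = 124.6° gives LN at -27.50° from the x-axis; with |LN| = 16.1, N = (15.55, -17.66). LN is perpendicular to NG, so NG runs at 62.50°; with |NG| = 17.7, G = (23.73, -1.955). ∠NGJ = 45.6° gives GJ at -163.1° from the x-axis; with |GJ| = 20.1, J = (4.495, -7.798). ∠GJF = 115.0° gives JF at -98.10° from the x-axis; with |JF| = 11.5, F = (2.875, -19.18). Then |SF| = |F − S| = 19.40.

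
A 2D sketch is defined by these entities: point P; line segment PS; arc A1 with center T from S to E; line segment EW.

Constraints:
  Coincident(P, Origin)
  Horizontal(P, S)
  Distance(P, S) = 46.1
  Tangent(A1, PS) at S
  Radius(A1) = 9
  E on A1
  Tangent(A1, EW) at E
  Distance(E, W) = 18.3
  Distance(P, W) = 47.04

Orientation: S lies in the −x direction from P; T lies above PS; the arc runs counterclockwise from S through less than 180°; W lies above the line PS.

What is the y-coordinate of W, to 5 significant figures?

27.718

P is at the origin; P and S share the same y with |PS| = 46.1 and S on the −x side, so S = (-46.100, 0.0000). Tangency of A1 to PS means the radius TS is perpendicular to PS, so T = S + (0, 9) = (-46.100, 9.0000). Since TE ⟂ EW (tangency), |TW| = √(9.0² + 18.3²) = 20.393 regardless of where E sits on A1. So W lies on both circle(P, 47.04) and circle(T, 20.393); the above-PS intersection is W = (-38.006, 27.718). E is the foot of the tangent from W: E = (-37.111, 9.4403).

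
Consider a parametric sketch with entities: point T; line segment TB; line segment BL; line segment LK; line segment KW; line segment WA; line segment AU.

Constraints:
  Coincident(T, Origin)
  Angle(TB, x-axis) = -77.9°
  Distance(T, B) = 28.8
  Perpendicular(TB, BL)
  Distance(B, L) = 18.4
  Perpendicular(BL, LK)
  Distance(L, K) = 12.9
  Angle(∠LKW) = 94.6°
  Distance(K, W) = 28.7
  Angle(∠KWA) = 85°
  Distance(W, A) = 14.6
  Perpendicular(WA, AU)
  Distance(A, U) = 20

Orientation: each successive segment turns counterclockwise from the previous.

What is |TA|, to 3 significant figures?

30.0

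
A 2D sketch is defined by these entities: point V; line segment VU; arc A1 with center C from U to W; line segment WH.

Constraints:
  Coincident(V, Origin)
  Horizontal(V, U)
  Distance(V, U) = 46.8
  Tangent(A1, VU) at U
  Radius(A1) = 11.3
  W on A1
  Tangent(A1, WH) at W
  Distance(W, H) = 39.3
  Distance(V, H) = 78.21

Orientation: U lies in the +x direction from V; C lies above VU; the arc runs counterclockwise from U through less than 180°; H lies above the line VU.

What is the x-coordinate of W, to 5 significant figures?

58.084

Checks: V.y = 0.00, U.y = 0.00 ✓; |CW| = 11.30 ✓; ∠(CW, WH) = 90.00° ✓; |WH| = 39.30 ✓; |VH| = 78.21 ✓.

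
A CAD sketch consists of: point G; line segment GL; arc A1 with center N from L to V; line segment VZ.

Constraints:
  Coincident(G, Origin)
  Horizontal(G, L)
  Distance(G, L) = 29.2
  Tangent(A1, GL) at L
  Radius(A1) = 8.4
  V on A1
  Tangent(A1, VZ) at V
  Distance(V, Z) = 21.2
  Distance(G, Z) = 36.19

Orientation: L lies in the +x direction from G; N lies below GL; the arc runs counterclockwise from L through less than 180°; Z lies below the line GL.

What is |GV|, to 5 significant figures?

22.434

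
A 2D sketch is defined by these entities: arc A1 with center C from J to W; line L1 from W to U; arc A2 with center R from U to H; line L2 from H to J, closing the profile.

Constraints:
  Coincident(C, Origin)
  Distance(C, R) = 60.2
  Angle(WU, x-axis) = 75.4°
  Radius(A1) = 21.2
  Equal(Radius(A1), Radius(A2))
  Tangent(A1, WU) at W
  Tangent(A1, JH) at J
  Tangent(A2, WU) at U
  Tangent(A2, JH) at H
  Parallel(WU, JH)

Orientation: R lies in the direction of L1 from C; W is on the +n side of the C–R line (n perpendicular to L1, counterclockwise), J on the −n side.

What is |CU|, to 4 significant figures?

63.82

The slot axis is L1's direction at 75.4°, so u = (cos 75.4°, sin 75.4°) = (0.2521, 0.9677) and n = (−sin 75.4°, cos 75.4°) = (-0.9677, 0.2521). C is at the origin and R lies 60.2 along u from C, so R = 60.2·u = (15.17, 58.26). Tangency of A1 to both parallel lines with radius 21.2 puts W and J at C ± 21.2·n: W = (-20.52, 5.344), J = (20.52, -5.344). Equal radii place U and H the same way about R: U = R + 21.2·n = (-5.341, 63.60), H = R − 21.2·n = (35.69, 52.91). Then |CU| = |U − C| = 63.82.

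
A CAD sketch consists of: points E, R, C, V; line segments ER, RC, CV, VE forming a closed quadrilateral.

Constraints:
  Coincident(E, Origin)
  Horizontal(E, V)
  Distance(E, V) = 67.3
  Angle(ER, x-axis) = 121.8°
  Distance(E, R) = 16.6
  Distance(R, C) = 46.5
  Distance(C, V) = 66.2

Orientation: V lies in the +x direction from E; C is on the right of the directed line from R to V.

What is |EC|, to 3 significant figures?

30.4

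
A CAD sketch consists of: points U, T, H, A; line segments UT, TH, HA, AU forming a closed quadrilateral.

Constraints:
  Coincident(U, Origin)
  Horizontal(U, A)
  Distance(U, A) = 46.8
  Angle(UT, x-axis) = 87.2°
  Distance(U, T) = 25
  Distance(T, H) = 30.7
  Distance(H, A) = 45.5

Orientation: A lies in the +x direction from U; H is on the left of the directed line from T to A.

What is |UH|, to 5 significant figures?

49.375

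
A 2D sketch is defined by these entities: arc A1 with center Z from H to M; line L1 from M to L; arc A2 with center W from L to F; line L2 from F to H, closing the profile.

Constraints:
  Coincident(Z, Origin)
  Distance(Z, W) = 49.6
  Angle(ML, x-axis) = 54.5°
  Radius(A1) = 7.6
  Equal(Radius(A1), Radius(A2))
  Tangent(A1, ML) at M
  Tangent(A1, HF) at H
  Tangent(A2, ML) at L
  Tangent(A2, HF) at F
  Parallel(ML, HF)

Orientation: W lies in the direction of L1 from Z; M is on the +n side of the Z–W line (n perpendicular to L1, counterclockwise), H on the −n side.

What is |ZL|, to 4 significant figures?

50.18

Tangency of A1 to both parallel lines with radius 7.6 puts M and H at Z ± 7.6·n: M = (-6.187, 4.413), H = (6.187, -4.413). Equal radii place L and F the same way about W: L = W + 7.6·n = (22.62, 44.79), F = W − 7.6·n = (34.99, 35.97). Then |ZL| = |L − Z| = 50.18.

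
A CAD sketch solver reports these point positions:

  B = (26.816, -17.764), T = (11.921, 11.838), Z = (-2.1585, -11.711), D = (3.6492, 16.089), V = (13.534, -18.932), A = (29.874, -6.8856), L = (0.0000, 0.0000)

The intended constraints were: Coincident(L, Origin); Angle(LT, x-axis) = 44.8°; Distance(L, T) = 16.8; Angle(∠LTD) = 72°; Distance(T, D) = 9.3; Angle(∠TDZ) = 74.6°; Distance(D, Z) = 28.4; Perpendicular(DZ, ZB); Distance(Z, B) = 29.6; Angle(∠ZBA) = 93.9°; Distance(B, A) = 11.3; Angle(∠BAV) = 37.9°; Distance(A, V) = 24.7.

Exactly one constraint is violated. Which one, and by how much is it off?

Distance(A, V) = 24.7 — off by 4.40.

L = (0.00, 0.00) ✓; LT at 44.80° ✓; |LT| = 16.80 ✓; ∠LTD = 72.00° ✓; |TD| = 9.300 ✓; ∠TDZ = 74.60° ✓; |DZ| = 28.40 ✓; ∠(DZ, ZB) = 90.00° ✓; |ZB| = 29.60 ✓; ∠ZBA = 93.90° ✓; |BA| = 11.30 ✓; ∠BAV = 37.90° ✓; |AV| = 20.30 ✗.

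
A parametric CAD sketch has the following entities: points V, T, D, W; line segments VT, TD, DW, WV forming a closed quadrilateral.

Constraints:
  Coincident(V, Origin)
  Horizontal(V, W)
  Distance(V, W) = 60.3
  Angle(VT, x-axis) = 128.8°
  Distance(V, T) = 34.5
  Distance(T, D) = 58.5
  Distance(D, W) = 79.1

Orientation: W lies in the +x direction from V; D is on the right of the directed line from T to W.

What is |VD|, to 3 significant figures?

33.3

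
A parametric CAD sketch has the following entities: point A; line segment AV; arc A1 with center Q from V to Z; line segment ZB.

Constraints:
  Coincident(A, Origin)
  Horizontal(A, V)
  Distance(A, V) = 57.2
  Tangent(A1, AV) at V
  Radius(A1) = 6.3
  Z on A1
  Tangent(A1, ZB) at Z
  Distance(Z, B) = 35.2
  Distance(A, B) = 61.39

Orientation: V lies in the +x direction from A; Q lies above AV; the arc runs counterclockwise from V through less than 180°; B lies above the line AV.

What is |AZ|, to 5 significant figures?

63.444

Checks: |QZ| = 6.300 ✓; ∠(QZ, ZB) = 90.00° ✓; |ZB| = 35.20 ✓; |AB| = 61.39 ✓.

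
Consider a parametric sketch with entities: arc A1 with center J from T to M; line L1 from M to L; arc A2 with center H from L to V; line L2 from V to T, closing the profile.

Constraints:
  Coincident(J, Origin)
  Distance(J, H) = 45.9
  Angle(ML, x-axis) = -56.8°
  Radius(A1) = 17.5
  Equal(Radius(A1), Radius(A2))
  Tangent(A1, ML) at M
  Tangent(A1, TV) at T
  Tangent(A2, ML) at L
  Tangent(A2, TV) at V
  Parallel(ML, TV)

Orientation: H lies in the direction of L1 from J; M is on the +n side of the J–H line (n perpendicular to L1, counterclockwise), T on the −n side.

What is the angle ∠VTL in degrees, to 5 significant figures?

37.327°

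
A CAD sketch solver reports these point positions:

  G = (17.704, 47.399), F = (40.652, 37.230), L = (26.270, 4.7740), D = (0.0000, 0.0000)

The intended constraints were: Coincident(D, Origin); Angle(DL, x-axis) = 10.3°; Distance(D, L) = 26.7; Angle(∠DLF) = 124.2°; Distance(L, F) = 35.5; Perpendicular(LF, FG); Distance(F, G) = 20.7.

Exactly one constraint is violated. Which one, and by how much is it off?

Distance(F, G) = 20.7 — off by 4.40.

D = (0.00, 0.00) ✓; DL at 10.30° ✓; |DL| = 26.70 ✓; ∠DLF = 124.2° ✓; |LF| = 35.50 ✓; ∠(LF, FG) = 90.00° ✓; |FG| = 25.10 ✗.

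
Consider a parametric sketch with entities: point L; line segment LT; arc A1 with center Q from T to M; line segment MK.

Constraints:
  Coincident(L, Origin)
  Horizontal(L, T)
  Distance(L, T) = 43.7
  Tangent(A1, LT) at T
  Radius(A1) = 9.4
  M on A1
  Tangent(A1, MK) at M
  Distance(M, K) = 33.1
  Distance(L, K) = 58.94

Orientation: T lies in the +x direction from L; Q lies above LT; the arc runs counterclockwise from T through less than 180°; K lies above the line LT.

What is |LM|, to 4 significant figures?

53.97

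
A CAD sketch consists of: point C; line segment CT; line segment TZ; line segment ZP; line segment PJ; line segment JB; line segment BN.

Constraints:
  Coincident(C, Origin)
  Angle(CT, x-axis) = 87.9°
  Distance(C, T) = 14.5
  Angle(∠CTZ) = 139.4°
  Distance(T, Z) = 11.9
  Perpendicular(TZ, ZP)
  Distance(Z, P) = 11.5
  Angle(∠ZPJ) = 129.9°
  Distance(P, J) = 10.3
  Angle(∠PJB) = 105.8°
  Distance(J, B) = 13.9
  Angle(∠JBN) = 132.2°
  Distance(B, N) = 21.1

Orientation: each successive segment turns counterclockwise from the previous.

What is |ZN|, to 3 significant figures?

24.7

C is at the origin; CT runs at 87.9° with length 14.5, so T = (0.531, 14.5). ∠CTZ = 139.4° gives TZ at 128° from the x-axis; with |TZ| = 11.9, Z = (-6.88, 23.8). TZ ⟂ ZP, so ZP runs at -142°; with |ZP| = 11.5, P = (-15.9, 16.6). ∠ZPJ = 129.9° gives PJ at -91.4° from the x-axis; with |PJ| = 10.3, J = (-16.1, 6.35). ∠PJB = 105.8° gives JB at -17.2° from the x-axis; with |JB| = 13.9, B = (-2.85, 2.24). ∠JBN = 132.2° gives BN at 30.6° from the x-axis; with |BN| = 21.1, N = (15.3, 13.0). Then |ZN| = |N − Z| = 24.7.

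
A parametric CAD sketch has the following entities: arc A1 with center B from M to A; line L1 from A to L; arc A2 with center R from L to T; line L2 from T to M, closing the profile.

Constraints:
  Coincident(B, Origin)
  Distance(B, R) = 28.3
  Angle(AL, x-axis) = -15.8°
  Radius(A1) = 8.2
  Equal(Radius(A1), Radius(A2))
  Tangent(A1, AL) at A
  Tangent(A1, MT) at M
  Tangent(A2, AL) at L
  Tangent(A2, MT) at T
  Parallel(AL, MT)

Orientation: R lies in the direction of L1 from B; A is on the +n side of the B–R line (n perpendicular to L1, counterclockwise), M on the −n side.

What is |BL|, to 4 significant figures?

29.46

The slot axis is L1's direction at -15.8°, so u = (cos -15.8°, sin -15.8°) = (0.9622, -0.2723) and n = (−sin -15.8°, cos -15.8°) = (0.2723, 0.9622). B is at the origin and R lies 28.3 along u from B, so R = 28.3·u = (27.23, -7.706). Tangency of A1 to both parallel lines with radius 8.2 puts A and M at B ± 8.2·n: A = (2.233, 7.890), M = (-2.233, -7.890). Equal radii place L and T the same way about R: L = R + 8.2·n = (29.46, 0.1847), T = R − 8.2·n = (25.00, -15.60). Then |BL| = |L − B| = 29.46.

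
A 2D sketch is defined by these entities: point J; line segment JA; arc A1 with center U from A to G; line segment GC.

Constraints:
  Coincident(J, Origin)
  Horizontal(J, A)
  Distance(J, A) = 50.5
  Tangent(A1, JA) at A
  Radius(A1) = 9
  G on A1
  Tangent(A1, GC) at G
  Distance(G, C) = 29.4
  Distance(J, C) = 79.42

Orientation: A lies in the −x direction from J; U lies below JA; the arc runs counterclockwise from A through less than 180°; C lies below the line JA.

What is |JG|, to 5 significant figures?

58.207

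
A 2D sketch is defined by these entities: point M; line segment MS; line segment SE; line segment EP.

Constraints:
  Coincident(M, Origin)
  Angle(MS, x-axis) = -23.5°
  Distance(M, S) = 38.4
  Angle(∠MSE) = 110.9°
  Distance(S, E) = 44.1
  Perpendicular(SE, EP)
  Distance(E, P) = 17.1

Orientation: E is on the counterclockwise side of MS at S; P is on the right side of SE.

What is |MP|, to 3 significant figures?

78.4

M is at the origin; MS runs at -23.5° with length 38.4, so S = 38.4·(cos -23.5°, sin -23.5°) = (35.2, -15.3). ∠MSE = 110.9°, so SE runs at -23.5° + (180° − 110.9°) = 45.6° from the x-axis; with |SE| = 44.1, E = S + 44.1·(cos 45.6°, sin 45.6°) = (66.1, 16.2). SE ⟂ EP; with |EP| = 17.1 on the right of SE, P = E + 17.1·(0.714, -0.700) = (78.3, 4.23). Then |MP| = |P − M| = 78.4.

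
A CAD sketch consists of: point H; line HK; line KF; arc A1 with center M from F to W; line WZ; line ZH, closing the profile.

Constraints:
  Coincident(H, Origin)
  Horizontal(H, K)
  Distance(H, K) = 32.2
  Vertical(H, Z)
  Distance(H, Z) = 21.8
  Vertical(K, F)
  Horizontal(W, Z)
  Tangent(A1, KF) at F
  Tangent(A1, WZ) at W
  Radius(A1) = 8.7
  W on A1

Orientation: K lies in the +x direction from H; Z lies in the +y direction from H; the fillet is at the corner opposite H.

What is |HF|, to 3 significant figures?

34.8

H is at the origin; HK is horizontal with |HK| = 32.2 and K on the +x side, so K = (32.2, 0.00). HZ is vertical with |HZ| = 21.8 and Z on the +y side, so Z = (0.00, 21.8). The virtual corner opposite H is at (32.2, 21.8). A1 meets KF tangentially, so MF is at right angles to KF and tangency of A1 to WZ means the radius MW is perpendicular to WZ, with radius 8.7, so the center M sits 8.7 in from both sides at M = (23.5, 13.1). That places the tangent points at F = (32.2, 13.1) on KF and W = (23.5, 21.8) on WZ. Then |HF| = |F − H| = 34.8.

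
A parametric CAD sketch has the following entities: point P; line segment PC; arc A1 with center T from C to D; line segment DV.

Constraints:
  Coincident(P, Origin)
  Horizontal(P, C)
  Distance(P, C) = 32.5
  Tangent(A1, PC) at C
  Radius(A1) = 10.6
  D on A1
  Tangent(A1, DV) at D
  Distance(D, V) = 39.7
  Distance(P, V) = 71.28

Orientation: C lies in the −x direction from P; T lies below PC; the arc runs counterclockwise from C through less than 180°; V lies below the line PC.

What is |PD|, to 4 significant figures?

43.09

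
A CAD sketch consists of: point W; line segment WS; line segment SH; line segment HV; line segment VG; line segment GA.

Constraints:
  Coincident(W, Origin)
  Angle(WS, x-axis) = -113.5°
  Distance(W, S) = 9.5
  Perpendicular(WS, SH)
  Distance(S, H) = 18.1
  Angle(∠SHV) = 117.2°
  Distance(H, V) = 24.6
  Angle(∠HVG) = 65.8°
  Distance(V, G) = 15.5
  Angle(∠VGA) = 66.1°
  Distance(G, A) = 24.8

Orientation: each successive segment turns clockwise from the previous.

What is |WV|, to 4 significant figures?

31.85

W is at the origin; WS runs at -113.5° with length 9.5, so S = (-3.788, -8.712). The perpendicularity gives SH at right angles to WS, so SH runs at 156.5°; with |SH| = 18.1, H = (-20.39, -1.495). ∠SHV = 117.2° gives HV at 93.70° from the x-axis; with |HV| = 24.6, V = (-21.97, 23.05). Then |WV| = |V − W| = 31.85.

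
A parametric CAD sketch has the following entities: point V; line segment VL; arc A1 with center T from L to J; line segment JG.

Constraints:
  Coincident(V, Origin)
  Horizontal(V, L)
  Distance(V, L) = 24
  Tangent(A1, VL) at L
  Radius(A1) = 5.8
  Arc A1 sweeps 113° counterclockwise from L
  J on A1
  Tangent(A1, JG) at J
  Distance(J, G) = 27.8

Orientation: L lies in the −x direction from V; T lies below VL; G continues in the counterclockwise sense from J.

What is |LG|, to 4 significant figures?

34.11

V is at the origin; VL is horizontal with |VL| = 24.0 and L on the −x side, so L = (-24.00, 0.000). Tangency of A1 to VL means the radius TL is perpendicular to VL, so T = L + (0, -5.8) = (-24.00, -5.800). On A1, L sits at bearing 90° from T; a 113° counterclockwise sweep puts J at bearing 203°, so J = T + 5.8·(cos 203°, sin 203°) = (-29.34, -8.066). Tangency of A1 to JG means the radius TJ is perpendicular to JG, so JG runs along (−sin 203°, cos 203°); with |JG| = 27.8, G = (-18.48, -33.66). Then |LG| = |G − L| = 34.11.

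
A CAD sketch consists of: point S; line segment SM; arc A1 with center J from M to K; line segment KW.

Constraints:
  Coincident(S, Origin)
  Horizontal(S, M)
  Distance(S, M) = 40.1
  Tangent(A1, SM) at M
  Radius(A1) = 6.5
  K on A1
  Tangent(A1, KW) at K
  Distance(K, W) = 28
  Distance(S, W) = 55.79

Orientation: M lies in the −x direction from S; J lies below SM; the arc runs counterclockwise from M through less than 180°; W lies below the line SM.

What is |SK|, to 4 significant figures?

47.12

Checks: |JK| = 6.500 ✓; ∠(JK, KW) = 90.00° ✓; |KW| = 28.00 ✓; |SW| = 55.79 ✓.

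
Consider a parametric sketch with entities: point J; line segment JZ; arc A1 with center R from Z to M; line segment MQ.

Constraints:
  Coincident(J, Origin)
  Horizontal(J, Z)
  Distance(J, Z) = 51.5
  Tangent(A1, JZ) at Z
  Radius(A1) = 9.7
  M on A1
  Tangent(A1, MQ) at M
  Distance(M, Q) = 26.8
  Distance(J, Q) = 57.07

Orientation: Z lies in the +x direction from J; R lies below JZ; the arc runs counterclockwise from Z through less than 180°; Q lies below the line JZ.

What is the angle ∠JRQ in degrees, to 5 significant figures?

84.204°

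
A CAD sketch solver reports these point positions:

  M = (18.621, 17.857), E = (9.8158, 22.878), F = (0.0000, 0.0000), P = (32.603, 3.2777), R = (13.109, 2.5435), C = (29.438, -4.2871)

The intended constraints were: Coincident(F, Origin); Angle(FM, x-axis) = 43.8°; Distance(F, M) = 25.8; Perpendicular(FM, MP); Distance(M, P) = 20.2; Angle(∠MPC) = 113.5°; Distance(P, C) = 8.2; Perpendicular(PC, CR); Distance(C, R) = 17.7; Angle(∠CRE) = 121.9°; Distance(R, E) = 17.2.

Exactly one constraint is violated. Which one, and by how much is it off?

Distance(R, E) = 17.2 — off by 3.40.

F = (0.00, 0.00) ✓; FM at 43.80° ✓; |FM| = 25.80 ✓; ∠(FM, MP) = 90.00° ✓; |MP| = 20.20 ✓; ∠MPC = 113.5° ✓; |PC| = 8.200 ✓; ∠(PC, CR) = 90.00° ✓; |CR| = 17.70 ✓; ∠CRE = 121.9° ✓; |RE| = 20.60 ✗.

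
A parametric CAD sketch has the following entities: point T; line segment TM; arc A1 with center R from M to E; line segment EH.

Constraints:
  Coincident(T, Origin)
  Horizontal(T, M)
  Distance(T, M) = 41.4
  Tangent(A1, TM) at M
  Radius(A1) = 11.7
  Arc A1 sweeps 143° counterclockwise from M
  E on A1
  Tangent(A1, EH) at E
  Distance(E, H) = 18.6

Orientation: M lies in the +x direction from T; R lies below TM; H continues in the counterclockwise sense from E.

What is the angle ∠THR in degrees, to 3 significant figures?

35.9°

T is at the origin; T and M share the same y with |TM| = 41.4 and M on the +x side, so M = (41.4, 0.00). The tangent condition forces RM to be normal to TM, so R = M + (0, -11.7) = (41.4, -11.7). On A1, M sits at bearing 90° from R; a 143° counterclockwise sweep puts E at bearing 233°, so E = R + 11.7·(cos 233°, sin 233°) = (34.4, -21.0). A1 meets EH tangentially, so RE is at right angles to EH, so EH runs along (−sin 233°, cos 233°); with |EH| = 18.6, H = (49.2, -32.2). Then cos ∠THR = HT·HR / (|HT||HR|), giving 35.9°.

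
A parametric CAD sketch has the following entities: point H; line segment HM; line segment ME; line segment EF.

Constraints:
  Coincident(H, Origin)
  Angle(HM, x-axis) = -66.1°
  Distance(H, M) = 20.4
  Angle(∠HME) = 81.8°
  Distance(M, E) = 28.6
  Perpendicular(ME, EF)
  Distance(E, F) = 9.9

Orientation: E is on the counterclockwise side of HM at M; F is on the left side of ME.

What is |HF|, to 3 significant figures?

27.7

H is at the origin; HM runs at -66.1° with length 20.4, so M = 20.4·(cos -66.1°, sin -66.1°) = (8.26, -18.7). ∠HME = 81.8°, so ME runs at -66.1° + (180° − 81.8°) = 32.1° from the x-axis; with |ME| = 28.6, E = M + 28.6·(cos 32.1°, sin 32.1°) = (32.5, -3.45). ME ⟂ EF; with |EF| = 9.9 on the left of ME, F = E + 9.9·(-0.531, 0.847) = (27.2, 4.93). Then |HF| = |F − H| = 27.7.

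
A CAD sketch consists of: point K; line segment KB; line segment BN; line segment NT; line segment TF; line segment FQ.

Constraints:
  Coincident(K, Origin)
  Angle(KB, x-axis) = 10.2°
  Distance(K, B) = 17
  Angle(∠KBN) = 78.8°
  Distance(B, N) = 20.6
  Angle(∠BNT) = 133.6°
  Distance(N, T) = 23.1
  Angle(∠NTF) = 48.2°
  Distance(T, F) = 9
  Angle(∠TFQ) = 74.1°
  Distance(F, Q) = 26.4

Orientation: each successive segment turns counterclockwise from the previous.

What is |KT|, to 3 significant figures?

33.2

K is at the origin; KB runs at 10.2° with length 17.0, so B = (16.7, 3.01). ∠KBN = 78.8° gives BN at 111° from the x-axis; with |BN| = 20.6, N = (9.21, 22.2). ∠BNT = 133.6° gives NT at 158° from the x-axis; with |NT| = 23.1, T = (-12.2, 30.9). Then |KT| = |T − K| = 33.2.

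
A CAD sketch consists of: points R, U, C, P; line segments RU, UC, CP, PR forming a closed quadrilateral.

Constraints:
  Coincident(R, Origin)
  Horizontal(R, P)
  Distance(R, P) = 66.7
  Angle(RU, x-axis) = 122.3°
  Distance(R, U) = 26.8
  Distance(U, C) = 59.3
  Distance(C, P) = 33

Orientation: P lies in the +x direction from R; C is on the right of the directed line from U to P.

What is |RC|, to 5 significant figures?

36.600

R is at the origin; RP is horizontal with |RP| = 66.7 and P in +x, so P = (66.7, 0). RU runs at 122.3° with |RU| = 26.8, so U = (-14.321, 22.653). C is determined by |UC| = 59.3 and |CP| = 33.0 together: it lies at the intersection of circle(U, 59.3) and circle(P, 33.0). With |UP| = 84.128, the foot of the radical line on UP is 56.491 from U and the perpendicular offset is √(59.3² − 56.491²) = 18.034. Taking the right-of-UP solution: C = (35.228, -9.9261).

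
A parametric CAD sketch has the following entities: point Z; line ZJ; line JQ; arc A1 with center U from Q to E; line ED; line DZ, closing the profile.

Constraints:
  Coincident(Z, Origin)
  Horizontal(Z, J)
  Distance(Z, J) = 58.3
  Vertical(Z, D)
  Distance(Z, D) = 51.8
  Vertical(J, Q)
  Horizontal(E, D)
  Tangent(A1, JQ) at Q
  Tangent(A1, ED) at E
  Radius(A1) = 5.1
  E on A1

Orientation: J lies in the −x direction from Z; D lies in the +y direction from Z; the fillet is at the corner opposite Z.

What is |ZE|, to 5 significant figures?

74.253

Z is at the origin; ZJ is horizontal with |ZJ| = 58.3 and J on the −x side, so J = (-58.300, 0.0000). Z and D share the same x with |ZD| = 51.8 and D on the +y side, so D = (0.0000, 51.800). The virtual corner opposite Z is at (-58.300, 51.800). The tangent condition forces UQ to be normal to JQ and A1 meets ED tangentially, so UE is at right angles to ED, with radius 5.1, so the center U sits 5.1 in from both sides at U = (-53.200, 46.700). That places the tangent points at Q = (-58.300, 46.700) on JQ and E = (-53.200, 51.800) on ED. Then |ZE| = |E − Z| = 74.253.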